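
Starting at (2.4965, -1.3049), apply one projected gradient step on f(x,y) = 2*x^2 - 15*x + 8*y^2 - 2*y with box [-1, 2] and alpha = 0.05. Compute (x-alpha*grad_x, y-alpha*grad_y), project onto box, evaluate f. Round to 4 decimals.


Step 1: Compute gradient at (2.4965, -1.3049).
grad_x = 2*2*2.4965 - 15 = -5.014
grad_y = 2*8*-1.3049 - 2 = -22.8784
Step 2: Gradient step.
x_raw = 2.4965 - 0.05*-5.014 = 2.7472
y_raw = -1.3049 - 0.05*-22.8784 = -0.161
Step 3: Project onto [-1, 2].
x_proj = clip(2.7472) = 2.0
y_proj = clip(-0.161) = -0.161
Step 4: Evaluate f.
f(2.0, -0.161) = -21.4707


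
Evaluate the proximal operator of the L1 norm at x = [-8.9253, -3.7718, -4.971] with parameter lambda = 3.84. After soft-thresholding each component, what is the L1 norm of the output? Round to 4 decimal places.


Soft-thresholding with lambda = 3.84:
prox(-8.9253) = sign(-8.9253)*max(|-8.9253| - 3.84, 0) = -5.0853
prox(-3.7718) = sign(-3.7718)*max(|-3.7718| - 3.84, 0) = 0.0
prox(-4.971) = sign(-4.971)*max(|-4.971| - 3.84, 0) = -1.131
prox(x) = [-5.0853, 0.0, -1.131]
||prox(x)||_1 = 5.0853 + 0.0 + 1.131 = 6.2163


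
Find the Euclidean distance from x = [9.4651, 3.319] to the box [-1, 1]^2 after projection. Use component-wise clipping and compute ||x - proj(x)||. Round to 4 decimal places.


Project each component onto [-1, 1].
clip(9.4651) = 1.0, clip(3.319) = 1.0
Projection = [1.0, 1.0]
Squared diffs: [71.6579, 5.3778]
Distance = sqrt(77.0357) = 8.777


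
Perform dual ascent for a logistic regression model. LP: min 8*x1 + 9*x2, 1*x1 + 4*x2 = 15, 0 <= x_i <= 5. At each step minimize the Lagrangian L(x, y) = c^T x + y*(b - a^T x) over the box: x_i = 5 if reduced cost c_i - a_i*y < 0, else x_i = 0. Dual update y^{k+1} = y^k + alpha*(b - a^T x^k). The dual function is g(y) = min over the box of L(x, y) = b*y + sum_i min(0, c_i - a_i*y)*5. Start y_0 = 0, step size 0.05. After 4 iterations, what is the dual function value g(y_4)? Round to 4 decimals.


Dual ascent for LP: min 8*x1 + 9*x2, 1*x1 + 4*x2 = 15, 0 <= x_i <= 5
Step 1: y^k = 0.0, reduced costs: (8.0, 9.0)
  x^k = (0.0, 0.0), subgradient = b - a^T x = 15.0
  y^{k+1} = 0.0 + 0.05*15.0 = 0.75
Step 2: y^k = 0.75, reduced costs: (7.25, 6.0)
  x^k = (0.0, 0.0), subgradient = b - a^T x = 15.0
  y^{k+1} = 0.75 + 0.05*15.0 = 1.5
Step 3: y^k = 1.5, reduced costs: (6.5, 3.0)
  x^k = (0.0, 0.0), subgradient = b - a^T x = 15.0
  y^{k+1} = 1.5 + 0.05*15.0 = 2.25
Step 4: y^k = 2.25, reduced costs: (5.75, 0.0)
  x^k = (0.0, 0.0), subgradient = b - a^T x = 15.0
  y^{k+1} = 2.25 + 0.05*15.0 = 3.0
Dual objective at y_4 = 3.0: reduced costs (5.0, -3.0), box minimizer x = (0.0, 5.0)
g(y_4) = b*y + (c1 - a1*y)*x1 + (c2 - a2*y)*x2 = 15*3.0 + 5.0*0.0 + (-3.0)*5.0 = 45.0 + 0.0 - 15.0 = 30.0


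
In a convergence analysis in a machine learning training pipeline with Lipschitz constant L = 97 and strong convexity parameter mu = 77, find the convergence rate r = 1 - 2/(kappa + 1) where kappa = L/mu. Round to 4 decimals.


Step 1: Compute the condition number.
kappa = L/mu = 97/77 = 1.2597
Step 2: Compute the convergence rate.
r = 1 - 2/(kappa + 1) = 1 - 2*mu/(L + mu) = (L - mu)/(L + mu) = 20/174 = 0.1149


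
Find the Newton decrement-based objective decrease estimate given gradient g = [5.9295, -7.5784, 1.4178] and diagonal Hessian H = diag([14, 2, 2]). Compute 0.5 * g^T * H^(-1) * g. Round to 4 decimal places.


Step 1: H is diagonal, so H^(-1) * g = [0.4235, -3.7892, 0.7089].
Step 2: g^T H^(-1) g = sum_i g_i^2 / H_ii
  = (5.9295)^2/14 + (-7.5784)^2/2 + (1.4178)^2/2
  = 2.5114 + 28.7161 + 1.0051 = 32.2325
Step 3: Objective decrease = 0.5 * g^T H^(-1) g = 16.1163


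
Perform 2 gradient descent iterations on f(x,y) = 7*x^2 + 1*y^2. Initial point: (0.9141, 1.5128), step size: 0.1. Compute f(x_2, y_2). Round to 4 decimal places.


Gradient descent on f(x,y) = 7*x^2 + 1*y^2.
Starting point: (0.9141, 1.5128), alpha = 0.1
Step 1: grad_x = 2*7*0.9141 = 12.7974, grad_y = 2*1*1.5128 = 3.0256
  x_1 = 0.9141 - 0.1*12.7974 = -0.3656
  y_1 = 1.5128 - 0.1*3.0256 = 1.2102
Step 2: grad_x = 2*7*-0.3656 = -5.119, grad_y = 2*1*1.2102 = 2.4205
  x_2 = -0.3656 - 0.1*-5.119 = 0.1463
  y_2 = 1.2102 - 0.1*2.4205 = 0.9682
f(0.1463, 0.9682) = 7*0.1463^2 + 1*0.9682^2 = 1.0871


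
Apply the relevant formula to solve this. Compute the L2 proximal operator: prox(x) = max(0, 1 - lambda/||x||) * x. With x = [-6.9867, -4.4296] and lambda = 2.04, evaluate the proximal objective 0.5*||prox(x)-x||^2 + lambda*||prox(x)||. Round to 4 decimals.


Step 1: Compute ||x||.
||x|| = 8.2726
Step 2: Compute scaling factor.
scale = max(0, 1 - 2.04/8.2726) = 0.7534
Step 3: prox(x) = [-5.2638, -3.3373]
||prox(x)|| = 6.2326
Step 4: Proximal objective.
0.5*||prox-x||^2 = 2.0808
lambda*||prox|| = 12.7145
Total = 14.7952


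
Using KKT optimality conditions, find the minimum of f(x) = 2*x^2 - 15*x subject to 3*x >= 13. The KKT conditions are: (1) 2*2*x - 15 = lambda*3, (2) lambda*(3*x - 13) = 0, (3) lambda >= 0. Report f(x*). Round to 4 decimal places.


Step 1: Try lambda = 0 (constraint inactive).
x_unc = 15/(2*2) = 3.75
Check: 3*3.75 = 11.25 < 13 -- violated!
Step 2: Constraint must be active: 3*x = 13
x* = 13/3 = 4.3333 (rounded; the exact value 13/3 is used below)
lambda = (2*2*(13/3) - 15)/3 = 0.7778
Step 3: Compute optimal value.
f(x*) = 2*(13/3)^2 - 15*(13/3) = -27.4444


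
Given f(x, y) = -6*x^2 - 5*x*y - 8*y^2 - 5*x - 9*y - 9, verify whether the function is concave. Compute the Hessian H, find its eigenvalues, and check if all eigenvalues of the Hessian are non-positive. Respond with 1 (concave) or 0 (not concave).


The Hessian of f(x,y) = -6*x^2 - 5*x*y - 8*y^2 - 5*x - 9*y - 9 is:
H = [[-12, -5], [-5, -16]]
Trace = -12 - 16 = -28
Determinant = -12*-16 - (-5)^2 = 167
Discriminant = (-28)^2 - 4*167 = 116.0
Eigenvalues: lambda_1 = -19.3852, lambda_2 = -8.6148
The function is concave.

1


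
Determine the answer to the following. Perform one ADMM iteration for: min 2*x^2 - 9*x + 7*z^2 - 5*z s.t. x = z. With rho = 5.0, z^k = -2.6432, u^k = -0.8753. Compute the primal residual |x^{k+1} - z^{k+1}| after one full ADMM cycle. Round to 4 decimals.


ADMM iteration with rho = 5.0, z^k = -2.6432, u^k = -0.8753
Step 1: x-update.
Minimize 2*x^2 - 9*x + (5.0/2)*(x + 2.6432 - 0.8753)^2
FOC: (2*2 + 5.0)*x = 9 + 5.0*(-2.6432 + 0.8753)
x^{k+1} = 0.0178
Step 2: z-update.
Minimize 7*z^2 - 5*z + (5.0/2)*(0.0178 - z - 0.8753)^2
FOC: (2*7 + 5.0)*z = 5 + 5.0*(0.0178 - 0.8753)
z^{k+1} = 0.0375
Step 3: u-update.
u^{k+1} = -0.8753 + 0.0178 - 0.0375 = -0.895
Step 4: Primal residual = |0.0178 - 0.0375| = 0.0197


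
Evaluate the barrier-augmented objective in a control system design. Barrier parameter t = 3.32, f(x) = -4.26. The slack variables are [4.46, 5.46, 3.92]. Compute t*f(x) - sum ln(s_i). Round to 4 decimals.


Step 1: Compute log-barrier.
ln values: [1.4951, 1.6974, 1.3661]
phi = -(1.4951 + 1.6974 + 1.3661) = -4.5587
Step 2: Compute augmented objective.
t*f(x) = 3.32*-4.26 = -14.1432
Total = -14.1432 - 4.5587 = -18.7019


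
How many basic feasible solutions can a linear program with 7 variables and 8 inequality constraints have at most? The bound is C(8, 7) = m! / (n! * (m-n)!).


Each vertex corresponds to some choice of n active constraints out of m, so the number of vertices is at most C(m, n) = m! / (n!(m-n)!).
m = 8, n = 7
Numerator: 8 * 7 * 6 * 5 * 4 * 3 * 2
Denominator: 7! = 5040
C(8, 7) = 8


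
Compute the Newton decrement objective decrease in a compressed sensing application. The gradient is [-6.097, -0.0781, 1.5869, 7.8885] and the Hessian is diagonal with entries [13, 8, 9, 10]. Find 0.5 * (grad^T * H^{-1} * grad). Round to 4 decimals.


Step 1: H is diagonal, so H^(-1) * g = [-0.469, -0.0098, 0.1763, 0.7889].
Step 2: g^T H^(-1) g = sum_i g_i^2 / H_ii
  = (-6.097)^2/13 + (-0.0781)^2/8 + (1.5869)^2/9 + (7.8885)^2/10
  = 2.8595 + 0.0008 + 0.2798 + 6.2228 = 9.3629
Step 3: Objective decrease = 0.5 * g^T H^(-1) g = 4.6815


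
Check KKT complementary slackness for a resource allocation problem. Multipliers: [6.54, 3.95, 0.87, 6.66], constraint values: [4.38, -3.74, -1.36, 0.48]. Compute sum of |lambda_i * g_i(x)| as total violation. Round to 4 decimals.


KKT complementary slackness check:
lambda_1 * g_1 = 6.54 * 4.38 = 28.6452
lambda_2 * g_2 = 3.95 * -3.74 = -14.773
lambda_3 * g_3 = 0.87 * -1.36 = -1.1832
lambda_4 * g_4 = 6.66 * 0.48 = 3.1968
Total violation = 28.6452 + 14.773 + 1.1832 + 3.1968 = 47.7982


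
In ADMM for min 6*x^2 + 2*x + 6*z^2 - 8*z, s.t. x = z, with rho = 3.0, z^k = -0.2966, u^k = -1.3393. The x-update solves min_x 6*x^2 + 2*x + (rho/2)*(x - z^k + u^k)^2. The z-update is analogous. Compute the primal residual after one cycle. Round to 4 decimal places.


ADMM iteration with rho = 3.0, z^k = -0.2966, u^k = -1.3393
Step 1: x-update.
Minimize 6*x^2 + 2*x + (3.0/2)*(x + 0.2966 - 1.3393)^2
FOC: (2*6 + 3.0)*x = -2 + 3.0*(-0.2966 + 1.3393)
x^{k+1} = 0.0752
Step 2: z-update.
Minimize 6*z^2 - 8*z + (3.0/2)*(0.0752 - z - 1.3393)^2
FOC: (2*6 + 3.0)*z = 8 + 3.0*(0.0752 - 1.3393)
z^{k+1} = 0.2805
Step 3: u-update.
u^{k+1} = -1.3393 + 0.0752 - 0.2805 = -1.5446
Step 4: Primal residual = |0.0752 - 0.2805| = 0.2053


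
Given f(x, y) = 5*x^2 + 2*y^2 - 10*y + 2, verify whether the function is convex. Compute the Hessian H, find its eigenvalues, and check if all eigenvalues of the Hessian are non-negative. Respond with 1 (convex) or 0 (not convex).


The Hessian of f(x,y) = 5*x^2 + 2*y^2 - 10*y + 2 is:
H = [[10, 0], [0, 4]]
Trace = 10 + 4 = 14
Determinant = 10*4 - (0)^2 = 40
Discriminant = (14)^2 - 4*40 = 36.0
Eigenvalues: lambda_1 = 4.0, lambda_2 = 10.0
The function is convex.

1


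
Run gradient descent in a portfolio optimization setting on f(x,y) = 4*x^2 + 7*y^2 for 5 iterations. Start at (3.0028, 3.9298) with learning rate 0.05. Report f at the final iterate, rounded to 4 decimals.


Gradient descent on f(x,y) = 4*x^2 + 7*y^2.
Starting point: (3.0028, 3.9298), alpha = 0.05
Step 1: grad_x = 2*4*3.0028 = 24.0224, grad_y = 2*7*3.9298 = 55.0172
  x_1 = 3.0028 - 0.05*24.0224 = 1.8017
  y_1 = 3.9298 - 0.05*55.0172 = 1.1789
Step 2: grad_x = 2*4*1.8017 = 14.4134, grad_y = 2*7*1.1789 = 16.5052
  x_2 = 1.8017 - 0.05*14.4134 = 1.081
  y_2 = 1.1789 - 0.05*16.5052 = 0.3537
Step 3: grad_x = 2*4*1.081 = 8.6481, grad_y = 2*7*0.3537 = 4.9515
  x_3 = 1.081 - 0.05*8.6481 = 0.6486
  y_3 = 0.3537 - 0.05*4.9515 = 0.1061
Step 4: grad_x = 2*4*0.6486 = 5.1888, grad_y = 2*7*0.1061 = 1.4855
  x_4 = 0.6486 - 0.05*5.1888 = 0.3892
  y_4 = 0.1061 - 0.05*1.4855 = 0.0318
Step 5: grad_x = 2*4*0.3892 = 3.1133, grad_y = 2*7*0.0318 = 0.4456
  x_5 = 0.3892 - 0.05*3.1133 = 0.2335
  y_5 = 0.0318 - 0.05*0.4456 = 0.0095
f(0.2335, 0.0095) = 4*0.2335^2 + 7*0.0095^2 = 0.2187


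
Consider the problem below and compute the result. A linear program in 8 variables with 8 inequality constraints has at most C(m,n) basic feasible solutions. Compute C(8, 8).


Each vertex corresponds to some choice of n active constraints out of m, so the number of vertices is at most C(m, n) = m! / (n!(m-n)!).
m = 8, n = 8
Numerator: 8 * 7 * 6 * 5 * 4 * 3 * 2 * 1
Denominator: 8! = 40320
C(8, 8) = 1


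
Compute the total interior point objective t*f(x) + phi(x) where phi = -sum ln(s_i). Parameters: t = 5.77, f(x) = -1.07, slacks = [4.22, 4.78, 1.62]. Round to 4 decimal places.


Step 1: Compute log-barrier.
ln values: [1.4398, 1.5644, 0.4824]
phi = -(1.4398 + 1.5644 + 0.4824) = -3.4867
Step 2: Compute augmented objective.
t*f(x) = 5.77*-1.07 = -6.1739
Total = -6.1739 - 3.4867 = -9.6606


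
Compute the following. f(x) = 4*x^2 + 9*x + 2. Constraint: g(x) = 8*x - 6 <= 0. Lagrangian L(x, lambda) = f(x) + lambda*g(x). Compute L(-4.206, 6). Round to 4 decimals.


Step 1: Evaluate f(x).
f(-4.206) = 4*(-4.206)^2 + 9*(-4.206) + 2 = 34.9077
Step 2: Evaluate g(x).
g(-4.206) = 8*-4.206 - 6 = -39.648
Step 3: Compute Lagrangian.
L = 34.9077 + 6*-39.648 = -202.9803


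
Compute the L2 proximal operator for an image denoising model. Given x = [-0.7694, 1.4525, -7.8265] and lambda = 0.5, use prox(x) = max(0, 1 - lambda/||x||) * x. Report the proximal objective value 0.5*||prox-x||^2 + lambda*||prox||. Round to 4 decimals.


Step 1: Compute ||x||.
||x|| = 7.9972
Step 2: Compute scaling factor.
scale = max(0, 1 - 0.5/7.9972) = 0.9375
Step 3: prox(x) = [-0.7213, 1.3617, -7.3372]
||prox(x)|| = 7.4972
Step 4: Proximal objective.
0.5*||prox-x||^2 = 0.125
lambda*||prox|| = 3.7486
Total = 3.8736


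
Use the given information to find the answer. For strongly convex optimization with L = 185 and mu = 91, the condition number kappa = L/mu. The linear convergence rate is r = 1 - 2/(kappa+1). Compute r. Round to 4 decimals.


Step 1: Compute the condition number.
kappa = L/mu = 185/91 = 2.033
Step 2: Compute the convergence rate.
r = 1 - 2/(kappa + 1) = 1 - 2*mu/(L + mu) = (L - mu)/(L + mu) = 94/276 = 0.3406


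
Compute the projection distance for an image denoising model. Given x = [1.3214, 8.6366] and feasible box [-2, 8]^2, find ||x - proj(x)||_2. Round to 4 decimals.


Project each component onto [-2, 8].
clip(1.3214) = 1.3214, clip(8.6366) = 8.0
Projection = [1.3214, 8.0]
Squared diffs: [0.0, 0.4053]
Distance = sqrt(0.4053) = 0.6366


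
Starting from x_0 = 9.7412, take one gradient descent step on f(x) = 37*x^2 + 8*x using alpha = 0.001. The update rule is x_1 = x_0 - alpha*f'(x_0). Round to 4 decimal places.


We compute the gradient at x_0 and apply the update.
f'(x) = 74*x + 8
f'(9.7412) = 74*9.7412 + 8 = 728.8488
x_1 = 9.7412 - 0.001*728.8488 = 9.0124


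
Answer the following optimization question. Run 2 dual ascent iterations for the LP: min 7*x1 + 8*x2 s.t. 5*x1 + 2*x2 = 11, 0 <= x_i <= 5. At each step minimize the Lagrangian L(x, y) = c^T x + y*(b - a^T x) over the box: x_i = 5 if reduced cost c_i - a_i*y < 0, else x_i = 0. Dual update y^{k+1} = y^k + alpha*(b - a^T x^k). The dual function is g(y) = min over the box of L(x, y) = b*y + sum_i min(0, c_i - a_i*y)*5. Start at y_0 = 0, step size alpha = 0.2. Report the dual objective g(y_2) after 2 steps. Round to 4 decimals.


Dual ascent for LP: min 7*x1 + 8*x2, 5*x1 + 2*x2 = 11, 0 <= x_i <= 5
Step 1: y^k = 0.0, reduced costs: (7.0, 8.0)
  x^k = (0.0, 0.0), subgradient = b - a^T x = 11.0
  y^{k+1} = 0.0 + 0.2*11.0 = 2.2
Step 2: y^k = 2.2, reduced costs: (-4.0, 3.6)
  x^k = (5.0, 0.0), subgradient = b - a^T x = -14.0
  y^{k+1} = 2.2 + 0.2*-14.0 = -0.6
Dual objective at y_2 = -0.6: reduced costs (10.0, 9.2), box minimizer x = (0.0, 0.0)
g(y_2) = b*y + (c1 - a1*y)*x1 + (c2 - a2*y)*x2 = 11*(-0.6) + 10.0*0.0 + 9.2*0.0 = -6.6 + 0.0 + 0.0 = -6.6


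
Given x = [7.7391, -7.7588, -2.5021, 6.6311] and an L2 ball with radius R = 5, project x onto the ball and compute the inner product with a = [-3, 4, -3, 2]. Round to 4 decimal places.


Step 1: Compute ||x|| (intermediates to 6 decimals).
||x|| = sqrt(7.7391^2 + (-7.7588)^2 + (-2.5021)^2 + 6.6311^2) = 13.050848
Step 2: Project.
Since ||x|| > R, scale = R/||x|| = 5/13.050848 = 0.383117, proj(x) = scale * x
proj(x) = [2.964981, -2.972528, -0.958597, 2.540487]
Step 3: Dot product.
a^T * proj(x) = -3*2.964981 + 4*(-2.972528) - 3*(-0.958597) + 2*2.540487 = -12.8283


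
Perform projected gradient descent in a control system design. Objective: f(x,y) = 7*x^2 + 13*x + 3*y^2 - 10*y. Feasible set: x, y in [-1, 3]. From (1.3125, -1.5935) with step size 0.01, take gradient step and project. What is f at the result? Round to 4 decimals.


Step 1: Compute gradient at (1.3125, -1.5935).
grad_x = 2*7*1.3125 + 13 = 31.375
grad_y = 2*3*-1.5935 - 10 = -19.561
Step 2: Gradient step.
x_raw = 1.3125 - 0.01*31.375 = 0.9988
y_raw = -1.5935 - 0.01*-19.561 = -1.3979
Step 3: Project onto [-1, 3].
x_proj = clip(0.9988) = 0.9988
y_proj = clip(-1.3979) = -1.0
Step 4: Evaluate f.
f(0.9988, -1.0) = 32.9663


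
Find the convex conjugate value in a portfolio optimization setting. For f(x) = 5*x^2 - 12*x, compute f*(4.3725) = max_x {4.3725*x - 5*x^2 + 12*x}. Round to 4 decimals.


f*(y) = sup_x {y*x - a*x^2 - b*x} = sup_x {(y-b)*x - a*x^2}
FOC: (y - b) - 2a*x = 0 => x* = (y - b)/(2a)
x* = (4.3725 + 12)/(2*5) = 1.6373
f*(4.3725) = (y-b)^2/(4a) = (4.3725 + 12)^2/(4*5)
= 268.0588/20 = 13.4029


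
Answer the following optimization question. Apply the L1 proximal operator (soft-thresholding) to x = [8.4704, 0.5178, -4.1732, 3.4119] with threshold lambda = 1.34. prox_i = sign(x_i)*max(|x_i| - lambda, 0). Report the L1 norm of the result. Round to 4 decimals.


Soft-thresholding with lambda = 1.34:
prox(8.4704) = sign(8.4704)*max(|8.4704| - 1.34, 0) = 7.1304
prox(0.5178) = sign(0.5178)*max(|0.5178| - 1.34, 0) = 0.0
prox(-4.1732) = sign(-4.1732)*max(|-4.1732| - 1.34, 0) = -2.8332
prox(3.4119) = sign(3.4119)*max(|3.4119| - 1.34, 0) = 2.0719
prox(x) = [7.1304, 0.0, -2.8332, 2.0719]
||prox(x)||_1 = 7.1304 + 0.0 + 2.8332 + 2.0719 = 12.0355


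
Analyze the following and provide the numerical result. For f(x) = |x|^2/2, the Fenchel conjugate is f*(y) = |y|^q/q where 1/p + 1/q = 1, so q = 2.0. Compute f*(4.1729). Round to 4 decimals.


The conjugate exponent q satisfies 1/p + 1/q = 1.
p = 2, so q = 2/(2 - 1) = 2.0
|y|^q = 4.1729^2.0 = 17.4131
f*(4.1729) = 17.4131 / 2.0 = 8.7065


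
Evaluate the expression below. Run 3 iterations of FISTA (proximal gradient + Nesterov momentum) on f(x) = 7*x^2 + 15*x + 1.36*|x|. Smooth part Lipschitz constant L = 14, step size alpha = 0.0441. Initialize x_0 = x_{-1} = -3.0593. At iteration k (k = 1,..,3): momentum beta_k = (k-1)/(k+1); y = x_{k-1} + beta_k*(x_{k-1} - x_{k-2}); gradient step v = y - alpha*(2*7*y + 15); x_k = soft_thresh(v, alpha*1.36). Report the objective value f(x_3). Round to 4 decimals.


FISTA on f(x) = 7*x^2 + 15*x + 1.36*|x|
L = 14, alpha = 0.0441
Iteration 1: beta = 0.0, y = -3.0593 + 0.0*(-3.0593 + 3.0593) = -3.0593
  grad(y) = -27.8302, v = y - alpha*grad = -1.832
  prox(v) = soft_thresh(-1.832, 0.06) = -1.772
Iteration 2: beta = 0.3333, y = -1.772 + 0.3333*(-1.772 + 3.0593) = -1.3429
  grad(y) = -3.8008, v = y - alpha*grad = -1.1753
  prox(v) = soft_thresh(-1.1753, 0.06) = -1.1153
Iteration 3: beta = 0.5, y = -1.1153 + 0.5*(-1.1153 + 1.772) = -0.787
  grad(y) = 3.9823, v = y - alpha*grad = -0.9626
  prox(v) = soft_thresh(-0.9626, 0.06) = -0.9026
f(x_3) = 7*(-0.9026)^2 + 15*(-0.9026) + 1.36*|-0.9026| = -6.6087


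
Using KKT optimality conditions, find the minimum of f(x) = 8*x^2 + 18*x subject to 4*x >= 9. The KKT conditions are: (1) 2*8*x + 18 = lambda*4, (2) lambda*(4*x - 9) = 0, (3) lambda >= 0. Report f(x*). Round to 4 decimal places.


Step 1: Try lambda = 0 (constraint inactive).
x_unc = -18/(2*8) = -1.125
Check: 4*-1.125 = -4.5 < 9 -- violated!
Step 2: Constraint must be active: 4*x = 9
x* = 9/4 = 2.25
lambda = (2*8*2.25 + 18)/4 = 13.5
Step 3: Compute optimal value.
f(x*) = 8*2.25^2 + 18*2.25 = 81.0


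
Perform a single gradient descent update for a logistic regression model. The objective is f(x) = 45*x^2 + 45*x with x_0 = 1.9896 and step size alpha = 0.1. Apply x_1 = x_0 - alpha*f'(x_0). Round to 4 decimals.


We compute the gradient at x_0 and apply the update.
f'(x) = 90*x + 45
f'(1.9896) = 90*1.9896 + 45 = 224.064
x_1 = 1.9896 - 0.1*224.064 = -20.4168


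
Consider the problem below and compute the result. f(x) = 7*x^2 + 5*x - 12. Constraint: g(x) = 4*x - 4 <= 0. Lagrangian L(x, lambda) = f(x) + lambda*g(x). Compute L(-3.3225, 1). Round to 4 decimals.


Step 1: Evaluate f(x).
f(-3.3225) = 7*(-3.3225)^2 + 5*(-3.3225) - 12 = 48.6605
Step 2: Evaluate g(x).
g(-3.3225) = 4*-3.3225 - 4 = -17.29
Step 3: Compute Lagrangian.
L = 48.6605 + 1*-17.29 = 31.3705


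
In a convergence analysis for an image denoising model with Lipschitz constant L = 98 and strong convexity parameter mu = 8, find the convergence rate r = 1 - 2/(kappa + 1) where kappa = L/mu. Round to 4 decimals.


Step 1: Compute the condition number.
kappa = L/mu = 98/8 = 12.25
Step 2: Compute the convergence rate.
r = 1 - 2/(kappa + 1) = 1 - 2*mu/(L + mu) = (L - mu)/(L + mu) = 90/106 = 0.8491


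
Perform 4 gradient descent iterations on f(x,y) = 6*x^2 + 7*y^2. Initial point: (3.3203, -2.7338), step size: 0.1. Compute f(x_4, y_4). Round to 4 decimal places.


Gradient descent on f(x,y) = 6*x^2 + 7*y^2.
Starting point: (3.3203, -2.7338), alpha = 0.1
Step 1: grad_x = 2*6*3.3203 = 39.8436, grad_y = 2*7*-2.7338 = -38.2732
  x_1 = 3.3203 - 0.1*39.8436 = -0.6641
  y_1 = -2.7338 - 0.1*-38.2732 = 1.0935
Step 2: grad_x = 2*6*-0.6641 = -7.9687, grad_y = 2*7*1.0935 = 15.3093
  x_2 = -0.6641 - 0.1*-7.9687 = 0.1328
  y_2 = 1.0935 - 0.1*15.3093 = -0.4374
Step 3: grad_x = 2*6*0.1328 = 1.5937, grad_y = 2*7*-0.4374 = -6.1237
  x_3 = 0.1328 - 0.1*1.5937 = -0.0266
  y_3 = -0.4374 - 0.1*-6.1237 = 0.175
Step 4: grad_x = 2*6*-0.0266 = -0.3187, grad_y = 2*7*0.175 = 2.4495
  x_4 = -0.0266 - 0.1*-0.3187 = 0.0053
  y_4 = 0.175 - 0.1*2.4495 = -0.07
f(0.0053, -0.07) = 6*0.0053^2 + 7*(-0.07)^2 = 0.0345


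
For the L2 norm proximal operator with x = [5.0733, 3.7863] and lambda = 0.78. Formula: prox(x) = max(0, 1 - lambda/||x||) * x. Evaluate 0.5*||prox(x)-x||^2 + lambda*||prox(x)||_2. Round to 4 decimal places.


Step 1: Compute ||x||.
||x|| = 6.3304
Step 2: Compute scaling factor.
scale = max(0, 1 - 0.78/6.3304) = 0.8768
Step 3: prox(x) = [4.4482, 3.3198]
||prox(x)|| = 5.5504
Step 4: Proximal objective.
0.5*||prox-x||^2 = 0.3042
lambda*||prox|| = 4.3293
Total = 4.6335


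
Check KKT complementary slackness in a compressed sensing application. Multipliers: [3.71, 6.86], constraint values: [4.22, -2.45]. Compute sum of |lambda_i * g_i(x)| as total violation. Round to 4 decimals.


KKT complementary slackness check:
lambda_1 * g_1 = 3.71 * 4.22 = 15.6562
lambda_2 * g_2 = 6.86 * -2.45 = -16.807
Total violation = 15.6562 + 16.807 = 32.4632


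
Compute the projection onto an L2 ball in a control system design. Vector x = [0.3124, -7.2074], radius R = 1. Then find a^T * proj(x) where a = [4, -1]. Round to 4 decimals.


Step 1: Compute ||x|| (intermediates to 6 decimals).
||x|| = sqrt(0.3124^2 + (-7.2074)^2) = 7.214167
Step 2: Project.
Since ||x|| > R, scale = R/||x|| = 1/7.214167 = 0.138616, proj(x) = scale * x
proj(x) = [0.043304, -0.999061]
Step 3: Dot product.
a^T * proj(x) = 4*0.043304 - 1*(-0.999061) = 1.1723


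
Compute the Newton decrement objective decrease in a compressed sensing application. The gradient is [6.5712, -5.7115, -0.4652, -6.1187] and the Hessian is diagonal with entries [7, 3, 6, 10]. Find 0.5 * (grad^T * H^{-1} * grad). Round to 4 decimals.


Step 1: H is diagonal, so H^(-1) * g = [0.9387, -1.9038, -0.0775, -0.6119].
Step 2: g^T H^(-1) g = sum_i g_i^2 / H_ii
  = (6.5712)^2/7 + (-5.7115)^2/3 + (-0.4652)^2/6 + (-6.1187)^2/10
  = 6.1687 + 10.8737 + 0.0361 + 3.7438 = 20.8223
Step 3: Objective decrease = 0.5 * g^T H^(-1) g = 10.4112


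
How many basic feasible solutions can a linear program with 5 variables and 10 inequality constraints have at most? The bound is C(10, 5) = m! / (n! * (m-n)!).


Each vertex corresponds to some choice of n active constraints out of m, so the number of vertices is at most C(m, n) = m! / (n!(m-n)!).
m = 10, n = 5
Numerator: 10 * 9 * 8 * 7 * 6
Denominator: 5! = 120
C(10, 5) = 252


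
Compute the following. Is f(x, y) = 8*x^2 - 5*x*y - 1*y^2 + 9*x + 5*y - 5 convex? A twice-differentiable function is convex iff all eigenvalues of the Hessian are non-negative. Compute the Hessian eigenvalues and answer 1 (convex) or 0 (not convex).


The Hessian of f(x,y) = 8*x^2 - 5*x*y - 1*y^2 + 9*x + 5*y - 5 is:
H = [[16, -5], [-5, -2]]
Trace = 16 - 2 = 14
Determinant = 16*-2 - (-5)^2 = -57
Discriminant = (14)^2 - 4*-57 = 424.0
Eigenvalues: lambda_1 = -3.2956, lambda_2 = 17.2956
The function is not convex.

0


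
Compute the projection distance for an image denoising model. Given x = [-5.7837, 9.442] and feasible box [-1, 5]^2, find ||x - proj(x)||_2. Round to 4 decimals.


Project each component onto [-1, 5].
clip(-5.7837) = -1.0, clip(9.442) = 5.0
Projection = [-1.0, 5.0]
Squared diffs: [22.8838, 19.7314]
Distance = sqrt(42.6152) = 6.528


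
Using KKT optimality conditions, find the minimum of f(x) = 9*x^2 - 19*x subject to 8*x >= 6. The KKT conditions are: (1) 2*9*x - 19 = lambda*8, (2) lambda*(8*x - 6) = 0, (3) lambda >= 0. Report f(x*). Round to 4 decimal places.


Step 1: Try lambda = 0 (constraint inactive).
Stationarity: 2*9*x - 19 = 0
x* = 19/(2*9) = 19/18 = 1.0556 (rounded; the exact value 19/18 is used below)
Check constraint: 8*1.0556 = 8.4448 >= 6 -- satisfied.
Step 2: Compute optimal value.
f(x*) = 9*(19/18)^2 - 19*(19/18) = -10.0278


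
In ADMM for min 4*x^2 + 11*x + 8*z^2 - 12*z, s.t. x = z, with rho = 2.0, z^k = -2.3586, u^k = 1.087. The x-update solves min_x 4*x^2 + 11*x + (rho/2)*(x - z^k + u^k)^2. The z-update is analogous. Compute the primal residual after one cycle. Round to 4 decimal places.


ADMM iteration with rho = 2.0, z^k = -2.3586, u^k = 1.087
Step 1: x-update.
Minimize 4*x^2 + 11*x + (2.0/2)*(x + 2.3586 + 1.087)^2
FOC: (2*4 + 2.0)*x = -11 + 2.0*(-2.3586 - 1.087)
x^{k+1} = -1.7891
Step 2: z-update.
Minimize 8*z^2 - 12*z + (2.0/2)*(-1.7891 - z + 1.087)^2
FOC: (2*8 + 2.0)*z = 12 + 2.0*(-1.7891 + 1.087)
z^{k+1} = 0.5887
Step 3: u-update.
u^{k+1} = 1.087 - 1.7891 - 0.5887 = -1.2908
Step 4: Primal residual = |-1.7891 - 0.5887| = 2.3778


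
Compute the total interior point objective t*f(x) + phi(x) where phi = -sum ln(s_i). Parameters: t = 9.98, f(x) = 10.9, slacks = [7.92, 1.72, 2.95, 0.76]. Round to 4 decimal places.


Step 1: Compute log-barrier.
ln values: [2.0694, 0.5423, 1.0818, -0.2744]
phi = -(2.0694 + 0.5423 + 1.0818 - 0.2744) = -3.4191
Step 2: Compute augmented objective.
t*f(x) = 9.98*10.9 = 108.782
Total = 108.782 - 3.4191 = 105.3629


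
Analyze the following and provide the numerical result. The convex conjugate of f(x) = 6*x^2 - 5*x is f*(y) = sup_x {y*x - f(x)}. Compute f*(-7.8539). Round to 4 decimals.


f*(y) = sup_x {y*x - a*x^2 - b*x} = sup_x {(y-b)*x - a*x^2}
FOC: (y - b) - 2a*x = 0 => x* = (y - b)/(2a)
x* = (-7.8539 + 5)/(2*6) = -0.2378
f*(-7.8539) = (y-b)^2/(4a) = (-7.8539 + 5)^2/(4*6)
= 8.1447/24 = 0.3394


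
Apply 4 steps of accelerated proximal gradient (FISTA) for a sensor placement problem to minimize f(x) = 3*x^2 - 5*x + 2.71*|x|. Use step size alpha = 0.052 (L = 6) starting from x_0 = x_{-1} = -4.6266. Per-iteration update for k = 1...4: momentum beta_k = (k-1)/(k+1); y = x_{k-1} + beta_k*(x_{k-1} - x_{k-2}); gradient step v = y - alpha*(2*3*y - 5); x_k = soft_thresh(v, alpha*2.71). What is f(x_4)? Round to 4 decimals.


FISTA on f(x) = 3*x^2 - 5*x + 2.71*|x|
L = 6, alpha = 0.052
Iteration 1: beta = 0.0, y = -4.6266 + 0.0*(-4.6266 + 4.6266) = -4.6266
  grad(y) = -32.7596, v = y - alpha*grad = -2.9231
  prox(v) = soft_thresh(-2.9231, 0.1409) = -2.7822
Iteration 2: beta = 0.3333, y = -2.7822 + 0.3333*(-2.7822 + 4.6266) = -2.1674
  grad(y) = -18.0042, v = y - alpha*grad = -1.2312
  prox(v) = soft_thresh(-1.2312, 0.1409) = -1.0902
Iteration 3: beta = 0.5, y = -1.0902 + 0.5*(-1.0902 + 2.7822) = -0.2443
  grad(y) = -6.4656, v = y - alpha*grad = 0.0919
  prox(v) = soft_thresh(0.0919, 0.1409) = 0.0
Iteration 4: beta = 0.6, y = 0.0 + 0.6*(0.0 + 1.0902) = 0.6541
  grad(y) = -1.0752, v = y - alpha*grad = 0.71
  prox(v) = soft_thresh(0.71, 0.1409) = 0.5691
f(x_4) = 3*0.5691^2 - 5*0.5691 + 2.71*|0.5691| = -0.3316


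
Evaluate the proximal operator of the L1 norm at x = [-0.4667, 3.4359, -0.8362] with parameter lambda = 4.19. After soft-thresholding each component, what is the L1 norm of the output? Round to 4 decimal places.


Soft-thresholding with lambda = 4.19:
prox(-0.4667) = sign(-0.4667)*max(|-0.4667| - 4.19, 0) = 0.0
prox(3.4359) = sign(3.4359)*max(|3.4359| - 4.19, 0) = 0.0
prox(-0.8362) = sign(-0.8362)*max(|-0.8362| - 4.19, 0) = 0.0
prox(x) = [0.0, 0.0, 0.0]
||prox(x)||_1 = 0.0 + 0.0 + 0.0 = 0.0


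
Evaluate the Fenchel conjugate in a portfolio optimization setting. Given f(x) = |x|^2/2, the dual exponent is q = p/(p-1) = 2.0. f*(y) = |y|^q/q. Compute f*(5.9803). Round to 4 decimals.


The conjugate exponent q satisfies 1/p + 1/q = 1.
p = 2, so q = 2/(2 - 1) = 2.0
|y|^q = 5.9803^2.0 = 35.764
f*(5.9803) = 35.764 / 2.0 = 17.882


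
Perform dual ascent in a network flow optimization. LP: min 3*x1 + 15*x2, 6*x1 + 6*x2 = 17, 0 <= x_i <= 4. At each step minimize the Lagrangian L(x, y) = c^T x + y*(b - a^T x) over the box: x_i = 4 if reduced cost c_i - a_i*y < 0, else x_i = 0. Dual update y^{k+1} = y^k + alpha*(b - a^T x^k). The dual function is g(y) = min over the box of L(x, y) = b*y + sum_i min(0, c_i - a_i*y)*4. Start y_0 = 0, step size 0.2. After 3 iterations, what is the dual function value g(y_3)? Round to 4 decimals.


Dual ascent for LP: min 3*x1 + 15*x2, 6*x1 + 6*x2 = 17, 0 <= x_i <= 4
Step 1: y^k = 0.0, reduced costs: (3.0, 15.0)
  x^k = (0.0, 0.0), subgradient = b - a^T x = 17.0
  y^{k+1} = 0.0 + 0.2*17.0 = 3.4
Step 2: y^k = 3.4, reduced costs: (-17.4, -5.4)
  x^k = (4.0, 4.0), subgradient = b - a^T x = -31.0
  y^{k+1} = 3.4 + 0.2*-31.0 = -2.8
Step 3: y^k = -2.8, reduced costs: (19.8, 31.8)
  x^k = (0.0, 0.0), subgradient = b - a^T x = 17.0
  y^{k+1} = -2.8 + 0.2*17.0 = 0.6
Dual objective at y_3 = 0.6: reduced costs (-0.6, 11.4), box minimizer x = (4.0, 0.0)
g(y_3) = b*y + (c1 - a1*y)*x1 + (c2 - a2*y)*x2 = 17*0.6 + (-0.6)*4.0 + 11.4*0.0 = 10.2 - 2.4 + 0.0 = 7.8


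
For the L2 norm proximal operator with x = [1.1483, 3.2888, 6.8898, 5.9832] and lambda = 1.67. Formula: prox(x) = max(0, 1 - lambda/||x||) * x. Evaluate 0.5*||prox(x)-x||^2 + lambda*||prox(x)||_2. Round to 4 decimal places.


Step 1: Compute ||x||.
||x|| = 9.7674
Step 2: Compute scaling factor.
scale = max(0, 1 - 1.67/9.7674) = 0.829
Step 3: prox(x) = [0.952, 2.7265, 5.7118, 4.9602]
||prox(x)|| = 8.0974
Step 4: Proximal objective.
0.5*||prox-x||^2 = 1.3945
lambda*||prox|| = 13.5227
Total = 14.9172


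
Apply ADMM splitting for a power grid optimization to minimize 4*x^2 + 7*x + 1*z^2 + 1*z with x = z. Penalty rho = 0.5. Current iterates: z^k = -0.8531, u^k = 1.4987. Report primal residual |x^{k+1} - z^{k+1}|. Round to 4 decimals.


ADMM iteration with rho = 0.5, z^k = -0.8531, u^k = 1.4987
Step 1: x-update.
Minimize 4*x^2 + 7*x + (0.5/2)*(x + 0.8531 + 1.4987)^2
FOC: (2*4 + 0.5)*x = -7 + 0.5*(-0.8531 - 1.4987)
x^{k+1} = -0.9619
Step 2: z-update.
Minimize 1*z^2 + 1*z + (0.5/2)*(-0.9619 - z + 1.4987)^2
FOC: (2*1 + 0.5)*z = -1 + 0.5*(-0.9619 + 1.4987)
z^{k+1} = -0.2926
Step 3: u-update.
u^{k+1} = 1.4987 - 0.9619 + 0.2926 = 0.8295
Step 4: Primal residual = |-0.9619 + 0.2926| = 0.6692


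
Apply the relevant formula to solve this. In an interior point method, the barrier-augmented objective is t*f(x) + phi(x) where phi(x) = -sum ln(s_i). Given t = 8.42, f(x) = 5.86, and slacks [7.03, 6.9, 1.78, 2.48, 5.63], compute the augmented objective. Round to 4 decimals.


Step 1: Compute log-barrier.
ln values: [1.9502, 1.9315, 0.5766, 0.9083, 1.7281]
phi = -(1.9502 + 1.9315 + 0.5766 + 0.9083 + 1.7281) = -7.0947
Step 2: Compute augmented objective.
t*f(x) = 8.42*5.86 = 49.3412
Total = 49.3412 - 7.0947 = 42.2465


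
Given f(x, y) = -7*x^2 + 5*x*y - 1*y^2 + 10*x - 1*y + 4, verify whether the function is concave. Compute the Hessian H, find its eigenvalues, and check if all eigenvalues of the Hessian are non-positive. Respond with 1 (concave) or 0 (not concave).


The Hessian of f(x,y) = -7*x^2 + 5*x*y - 1*y^2 + 10*x - 1*y + 4 is:
H = [[-14, 5], [5, -2]]
Trace = -14 - 2 = -16
Determinant = -14*-2 - (5)^2 = 3
Discriminant = (-16)^2 - 4*3 = 244.0
Eigenvalues: lambda_1 = -15.8102, lambda_2 = -0.1898
The function is concave.

1


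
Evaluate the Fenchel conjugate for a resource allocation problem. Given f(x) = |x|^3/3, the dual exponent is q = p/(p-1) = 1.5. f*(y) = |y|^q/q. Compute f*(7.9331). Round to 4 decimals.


The conjugate exponent q satisfies 1/p + 1/q = 1.
p = 3, so q = 3/(3 - 1) = 1.5
|y|^q = 7.9331^1.5 = 22.3442
f*(7.9331) = 22.3442 / 1.5 = 14.8961


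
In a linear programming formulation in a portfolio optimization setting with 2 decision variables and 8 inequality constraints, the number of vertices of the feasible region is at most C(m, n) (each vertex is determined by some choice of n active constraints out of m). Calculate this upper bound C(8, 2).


Each vertex corresponds to some choice of n active constraints out of m, so the number of vertices is at most C(m, n) = m! / (n!(m-n)!).
m = 8, n = 2
Numerator: 8 * 7
Denominator: 2! = 2
C(8, 2) = 28


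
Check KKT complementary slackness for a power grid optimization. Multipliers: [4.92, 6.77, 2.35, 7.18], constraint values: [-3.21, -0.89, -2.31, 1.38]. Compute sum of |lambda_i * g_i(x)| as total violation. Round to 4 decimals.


KKT complementary slackness check:
lambda_1 * g_1 = 4.92 * -3.21 = -15.7932
lambda_2 * g_2 = 6.77 * -0.89 = -6.0253
lambda_3 * g_3 = 2.35 * -2.31 = -5.4285
lambda_4 * g_4 = 7.18 * 1.38 = 9.9084
Total violation = 15.7932 + 6.0253 + 5.4285 + 9.9084 = 37.1554


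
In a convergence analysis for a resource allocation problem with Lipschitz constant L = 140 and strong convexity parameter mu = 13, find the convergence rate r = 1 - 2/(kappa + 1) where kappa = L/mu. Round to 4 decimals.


Step 1: Compute the condition number.
kappa = L/mu = 140/13 = 10.7692
Step 2: Compute the convergence rate.
r = 1 - 2/(kappa + 1) = 1 - 2*mu/(L + mu) = (L - mu)/(L + mu) = 127/153 = 0.8301


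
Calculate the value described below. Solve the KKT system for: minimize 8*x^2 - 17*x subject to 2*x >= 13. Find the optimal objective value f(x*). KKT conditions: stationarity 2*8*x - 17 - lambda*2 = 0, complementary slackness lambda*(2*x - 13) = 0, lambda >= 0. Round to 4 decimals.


Step 1: Try lambda = 0 (constraint inactive).
x_unc = 17/(2*8) = 1.0625
Check: 2*1.0625 = 2.125 < 13 -- violated!
Step 2: Constraint must be active: 2*x = 13
x* = 13/2 = 6.5
lambda = (2*8*6.5 - 17)/2 = 43.5
Step 3: Compute optimal value.
f(x*) = 8*6.5^2 - 17*6.5 = 227.5


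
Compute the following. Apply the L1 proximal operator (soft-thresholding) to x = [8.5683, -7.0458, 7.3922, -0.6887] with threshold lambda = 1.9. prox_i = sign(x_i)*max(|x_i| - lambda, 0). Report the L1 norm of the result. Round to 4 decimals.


Soft-thresholding with lambda = 1.9:
prox(8.5683) = sign(8.5683)*max(|8.5683| - 1.9, 0) = 6.6683
prox(-7.0458) = sign(-7.0458)*max(|-7.0458| - 1.9, 0) = -5.1458
prox(7.3922) = sign(7.3922)*max(|7.3922| - 1.9, 0) = 5.4922
prox(-0.6887) = sign(-0.6887)*max(|-0.6887| - 1.9, 0) = 0.0
prox(x) = [6.6683, -5.1458, 5.4922, 0.0]
||prox(x)||_1 = 6.6683 + 5.1458 + 5.4922 + 0.0 = 17.3063


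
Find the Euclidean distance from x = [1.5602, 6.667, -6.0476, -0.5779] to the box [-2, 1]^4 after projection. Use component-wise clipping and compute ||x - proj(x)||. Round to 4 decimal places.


Project each component onto [-2, 1].
clip(1.5602) = 1.0, clip(6.667) = 1.0, clip(-6.0476) = -2.0, clip(-0.5779) = -0.5779
Projection = [1.0, 1.0, -2.0, -0.5779]
Squared diffs: [0.3138, 32.1149, 16.3831, 0.0]
Distance = sqrt(48.8118) = 6.9865


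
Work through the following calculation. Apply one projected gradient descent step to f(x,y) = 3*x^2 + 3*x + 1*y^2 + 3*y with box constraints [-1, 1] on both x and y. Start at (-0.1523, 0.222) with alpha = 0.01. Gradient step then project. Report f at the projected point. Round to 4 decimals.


Step 1: Compute gradient at (-0.1523, 0.222).
grad_x = 2*3*-0.1523 + 3 = 2.0862
grad_y = 2*1*0.222 + 3 = 3.444
Step 2: Gradient step.
x_raw = -0.1523 - 0.01*2.0862 = -0.1732
y_raw = 0.222 - 0.01*3.444 = 0.1876
Step 3: Project onto [-1, 1].
x_proj = clip(-0.1732) = -0.1732
y_proj = clip(0.1876) = 0.1876
Step 4: Evaluate f.
f(-0.1732, 0.1876) = 0.1683


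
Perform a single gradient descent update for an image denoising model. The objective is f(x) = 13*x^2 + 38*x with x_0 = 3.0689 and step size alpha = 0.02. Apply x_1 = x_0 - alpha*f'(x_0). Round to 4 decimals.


We compute the gradient at x_0 and apply the update.
f'(x) = 26*x + 38
f'(3.0689) = 26*3.0689 + 38 = 117.7914
x_1 = 3.0689 - 0.02*117.7914 = 0.7131


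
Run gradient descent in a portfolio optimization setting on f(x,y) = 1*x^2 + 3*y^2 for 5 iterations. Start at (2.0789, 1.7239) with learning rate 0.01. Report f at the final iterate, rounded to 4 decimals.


Gradient descent on f(x,y) = 1*x^2 + 3*y^2.
Starting point: (2.0789, 1.7239), alpha = 0.01
Step 1: grad_x = 2*1*2.0789 = 4.1578, grad_y = 2*3*1.7239 = 10.3434
  x_1 = 2.0789 - 0.01*4.1578 = 2.0373
  y_1 = 1.7239 - 0.01*10.3434 = 1.6205
Step 2: grad_x = 2*1*2.0373 = 4.0746, grad_y = 2*3*1.6205 = 9.7228
  x_2 = 2.0373 - 0.01*4.0746 = 1.9966
  y_2 = 1.6205 - 0.01*9.7228 = 1.5232
Step 3: grad_x = 2*1*1.9966 = 3.9932, grad_y = 2*3*1.5232 = 9.1394
  x_3 = 1.9966 - 0.01*3.9932 = 1.9566
  y_3 = 1.5232 - 0.01*9.1394 = 1.4318
Step 4: grad_x = 2*1*1.9566 = 3.9133, grad_y = 2*3*1.4318 = 8.5911
  x_4 = 1.9566 - 0.01*3.9133 = 1.9175
  y_4 = 1.4318 - 0.01*8.5911 = 1.3459
Step 5: grad_x = 2*1*1.9175 = 3.835, grad_y = 2*3*1.3459 = 8.0756
  x_5 = 1.9175 - 0.01*3.835 = 1.8792
  y_5 = 1.3459 - 0.01*8.0756 = 1.2652
f(1.8792, 1.2652) = 1*1.8792^2 + 3*1.2652^2 = 8.3333


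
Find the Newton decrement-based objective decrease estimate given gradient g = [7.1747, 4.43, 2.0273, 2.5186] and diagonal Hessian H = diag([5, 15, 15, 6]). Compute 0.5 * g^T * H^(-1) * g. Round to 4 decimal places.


Step 1: H is diagonal, so H^(-1) * g = [1.4349, 0.2953, 0.1352, 0.4198].
Step 2: g^T H^(-1) g = sum_i g_i^2 / H_ii
  = (7.1747)^2/5 + (4.43)^2/15 + (2.0273)^2/15 + (2.5186)^2/6
  = 10.2953 + 1.3083 + 0.274 + 1.0572 = 12.9348
Step 3: Objective decrease = 0.5 * g^T H^(-1) g = 6.4674


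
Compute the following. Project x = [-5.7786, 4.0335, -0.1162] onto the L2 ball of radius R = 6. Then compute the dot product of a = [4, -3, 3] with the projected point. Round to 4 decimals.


Step 1: Compute ||x|| (intermediates to 6 decimals).
||x|| = sqrt((-5.7786)^2 + 4.0335^2 + (-0.1162)^2) = 7.048038
Step 2: Project.
Since ||x|| > R, scale = R/||x|| = 6/7.048038 = 0.851301, proj(x) = scale * x
proj(x) = [-4.919328, 3.433723, -0.098921]
Step 3: Dot product.
a^T * proj(x) = 4*(-4.919328) - 3*3.433723 + 3*(-0.098921) = -30.2752


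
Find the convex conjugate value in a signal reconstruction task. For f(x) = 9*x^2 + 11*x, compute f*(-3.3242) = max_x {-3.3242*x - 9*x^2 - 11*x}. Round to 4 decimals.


f*(y) = sup_x {y*x - a*x^2 - b*x} = sup_x {(y-b)*x - a*x^2}
FOC: (y - b) - 2a*x = 0 => x* = (y - b)/(2a)
x* = (-3.3242 - 11)/(2*9) = -0.7958
f*(-3.3242) = (y-b)^2/(4a) = (-3.3242 - 11)^2/(4*9)
= 205.1827/36 = 5.6995


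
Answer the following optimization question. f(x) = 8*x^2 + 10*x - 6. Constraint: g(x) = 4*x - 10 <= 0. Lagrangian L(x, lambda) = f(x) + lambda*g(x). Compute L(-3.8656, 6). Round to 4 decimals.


Step 1: Evaluate f(x).
f(-3.8656) = 8*(-3.8656)^2 + 10*(-3.8656) - 6 = 74.8869
Step 2: Evaluate g(x).
g(-3.8656) = 4*-3.8656 - 10 = -25.4624
Step 3: Compute Lagrangian.
L = 74.8869 + 6*-25.4624 = -77.8875


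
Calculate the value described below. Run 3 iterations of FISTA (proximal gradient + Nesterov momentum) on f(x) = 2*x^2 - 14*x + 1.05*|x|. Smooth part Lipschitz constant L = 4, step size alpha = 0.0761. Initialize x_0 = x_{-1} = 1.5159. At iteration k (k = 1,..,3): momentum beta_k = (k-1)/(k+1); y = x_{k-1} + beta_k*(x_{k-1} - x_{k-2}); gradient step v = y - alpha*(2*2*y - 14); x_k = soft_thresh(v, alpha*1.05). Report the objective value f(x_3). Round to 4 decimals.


FISTA on f(x) = 2*x^2 - 14*x + 1.05*|x|
L = 4, alpha = 0.0761
Iteration 1: beta = 0.0, y = 1.5159 + 0.0*(1.5159 - 1.5159) = 1.5159
  grad(y) = -7.9364, v = y - alpha*grad = 2.1199
  prox(v) = soft_thresh(2.1199, 0.0799) = 2.04
Iteration 2: beta = 0.3333, y = 2.04 + 0.3333*(2.04 - 1.5159) = 2.2146
  grad(y) = -5.1414, v = y - alpha*grad = 2.6059
  prox(v) = soft_thresh(2.6059, 0.0799) = 2.526
Iteration 3: beta = 0.5, y = 2.526 + 0.5*(2.526 - 2.04) = 2.769
  grad(y) = -2.9239, v = y - alpha*grad = 2.9915
  prox(v) = soft_thresh(2.9915, 0.0799) = 2.9116
f(x_3) = 2*2.9116^2 - 14*2.9116 + 1.05*|2.9116| = -20.7504


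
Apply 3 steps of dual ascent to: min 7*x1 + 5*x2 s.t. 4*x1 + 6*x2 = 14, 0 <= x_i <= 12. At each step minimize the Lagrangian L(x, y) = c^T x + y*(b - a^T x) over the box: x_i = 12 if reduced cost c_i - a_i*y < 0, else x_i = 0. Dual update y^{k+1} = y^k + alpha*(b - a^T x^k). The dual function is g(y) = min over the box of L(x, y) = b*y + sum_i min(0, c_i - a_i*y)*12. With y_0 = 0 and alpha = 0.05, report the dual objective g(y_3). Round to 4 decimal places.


Dual ascent for LP: min 7*x1 + 5*x2, 4*x1 + 6*x2 = 14, 0 <= x_i <= 12
Step 1: y^k = 0.0, reduced costs: (7.0, 5.0)
  x^k = (0.0, 0.0), subgradient = b - a^T x = 14.0
  y^{k+1} = 0.0 + 0.05*14.0 = 0.7
Step 2: y^k = 0.7, reduced costs: (4.2, 0.8)
  x^k = (0.0, 0.0), subgradient = b - a^T x = 14.0
  y^{k+1} = 0.7 + 0.05*14.0 = 1.4
Step 3: y^k = 1.4, reduced costs: (1.4, -3.4)
  x^k = (0.0, 12.0), subgradient = b - a^T x = -58.0
  y^{k+1} = 1.4 + 0.05*-58.0 = -1.5
Dual objective at y_3 = -1.5: reduced costs (13.0, 14.0), box minimizer x = (0.0, 0.0)
g(y_3) = b*y + (c1 - a1*y)*x1 + (c2 - a2*y)*x2 = 14*(-1.5) + 13.0*0.0 + 14.0*0.0 = -21.0 + 0.0 + 0.0 = -21.0
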